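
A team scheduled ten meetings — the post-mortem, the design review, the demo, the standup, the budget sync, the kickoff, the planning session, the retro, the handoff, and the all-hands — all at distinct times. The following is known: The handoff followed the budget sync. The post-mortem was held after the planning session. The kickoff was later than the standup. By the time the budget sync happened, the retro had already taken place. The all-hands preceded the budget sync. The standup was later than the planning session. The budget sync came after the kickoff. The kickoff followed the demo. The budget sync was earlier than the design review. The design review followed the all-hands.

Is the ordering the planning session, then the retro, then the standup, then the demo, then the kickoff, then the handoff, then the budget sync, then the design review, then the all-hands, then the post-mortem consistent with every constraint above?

The constraints require the budget sync before the handoff, but in the proposed sequence the handoff appears ahead of the budget sync. That one violation is enough.

no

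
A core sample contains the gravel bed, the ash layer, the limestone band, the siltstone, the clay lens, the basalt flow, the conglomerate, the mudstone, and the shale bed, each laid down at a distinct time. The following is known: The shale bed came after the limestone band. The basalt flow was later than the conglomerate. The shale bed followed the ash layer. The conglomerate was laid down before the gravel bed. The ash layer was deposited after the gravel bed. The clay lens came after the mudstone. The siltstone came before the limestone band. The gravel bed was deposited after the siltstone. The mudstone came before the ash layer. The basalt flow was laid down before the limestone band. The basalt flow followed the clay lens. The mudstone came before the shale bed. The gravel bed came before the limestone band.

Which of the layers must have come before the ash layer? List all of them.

Directly stated before the ash layer: the gravel bed and the mudstone.
The conglomerate reaches the ash layer via the conglomerate → the gravel bed → the ash layer.
The siltstone reaches the ash layer via the siltstone → the gravel bed → the ash layer.
No chain forces the limestone band (or any of the others) ahead of the ash layer.

the conglomerate, the gravel bed, the mudstone, the siltstone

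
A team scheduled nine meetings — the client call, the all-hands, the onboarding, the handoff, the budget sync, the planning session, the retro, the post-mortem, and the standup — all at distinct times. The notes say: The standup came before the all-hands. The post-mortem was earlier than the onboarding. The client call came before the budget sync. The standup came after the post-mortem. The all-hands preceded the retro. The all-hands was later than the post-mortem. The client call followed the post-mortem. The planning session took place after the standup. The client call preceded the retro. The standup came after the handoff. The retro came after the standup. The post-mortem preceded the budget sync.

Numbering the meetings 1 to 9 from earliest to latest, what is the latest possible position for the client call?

7

The client call must come before the budget sync and the retro — 2 meetings forced after it.
Everything else can be placed before the client call in some valid order, so the client call can sit as late as position 9 − 2 = 7.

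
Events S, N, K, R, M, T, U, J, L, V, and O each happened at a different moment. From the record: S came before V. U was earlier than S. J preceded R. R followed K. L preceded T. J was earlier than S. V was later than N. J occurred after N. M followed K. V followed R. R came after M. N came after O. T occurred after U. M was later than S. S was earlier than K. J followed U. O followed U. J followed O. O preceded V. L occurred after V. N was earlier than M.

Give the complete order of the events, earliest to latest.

The constraints fix every adjacent pair, so only one ordering works:
U → O → N → J → S → K → M → R → V → L → T.

U, O, N, J, S, K, M, R, V, L, T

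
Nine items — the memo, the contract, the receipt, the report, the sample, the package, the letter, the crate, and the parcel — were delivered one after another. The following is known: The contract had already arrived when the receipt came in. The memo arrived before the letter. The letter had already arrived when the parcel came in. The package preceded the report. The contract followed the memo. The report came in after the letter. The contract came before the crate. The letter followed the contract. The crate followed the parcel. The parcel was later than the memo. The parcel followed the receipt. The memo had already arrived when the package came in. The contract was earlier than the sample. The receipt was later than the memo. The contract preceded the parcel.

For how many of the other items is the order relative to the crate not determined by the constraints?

Forced before the crate: the contract, the letter, the memo, the parcel, and the receipt.
That leaves the package, the report, and the sample with no forced order relative to the crate — 3.

3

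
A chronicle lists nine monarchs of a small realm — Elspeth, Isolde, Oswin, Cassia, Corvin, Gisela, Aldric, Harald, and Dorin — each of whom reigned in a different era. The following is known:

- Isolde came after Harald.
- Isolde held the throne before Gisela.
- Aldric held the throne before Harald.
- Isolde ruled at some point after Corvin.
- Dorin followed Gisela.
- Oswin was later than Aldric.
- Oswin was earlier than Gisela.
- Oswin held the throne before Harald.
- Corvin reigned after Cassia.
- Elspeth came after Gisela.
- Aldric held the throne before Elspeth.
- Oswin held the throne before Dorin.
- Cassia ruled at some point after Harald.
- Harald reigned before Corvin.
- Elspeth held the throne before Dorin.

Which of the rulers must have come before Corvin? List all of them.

Aldric, Cassia, Harald, Oswin

Directly stated before Corvin: Cassia and Harald.
Aldric reaches Corvin via Aldric → Harald → Corvin.
Oswin reaches Corvin via Oswin → Harald → Corvin.
No chain forces Dorin (or any of the others) ahead of Corvin.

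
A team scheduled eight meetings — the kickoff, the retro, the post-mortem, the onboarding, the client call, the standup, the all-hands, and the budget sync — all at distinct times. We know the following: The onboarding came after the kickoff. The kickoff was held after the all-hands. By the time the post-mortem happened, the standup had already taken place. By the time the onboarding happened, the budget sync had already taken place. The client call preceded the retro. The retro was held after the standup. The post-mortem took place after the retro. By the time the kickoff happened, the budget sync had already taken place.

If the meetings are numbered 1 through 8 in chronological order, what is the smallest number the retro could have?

The client call and the standup must both come before the retro — 2 forced predecessors.
Nothing else is forced ahead of the retro, so its earliest slot is position 2 + 1 = 3.

3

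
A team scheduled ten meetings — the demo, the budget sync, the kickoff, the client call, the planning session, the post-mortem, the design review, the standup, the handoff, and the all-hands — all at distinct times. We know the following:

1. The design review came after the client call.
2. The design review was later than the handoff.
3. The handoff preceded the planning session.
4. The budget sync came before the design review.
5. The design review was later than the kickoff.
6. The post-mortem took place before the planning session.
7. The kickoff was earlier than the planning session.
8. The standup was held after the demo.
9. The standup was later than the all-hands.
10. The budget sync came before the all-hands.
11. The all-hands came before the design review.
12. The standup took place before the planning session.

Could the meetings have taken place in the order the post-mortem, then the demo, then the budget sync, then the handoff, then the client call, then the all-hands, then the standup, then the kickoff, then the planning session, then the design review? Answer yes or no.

Check each stated constraint against the proposed order — e.g. the budget sync is ahead of the design review; the post-mortem is ahead of the planning session. Every pair is in the required order; nothing is violated.

yes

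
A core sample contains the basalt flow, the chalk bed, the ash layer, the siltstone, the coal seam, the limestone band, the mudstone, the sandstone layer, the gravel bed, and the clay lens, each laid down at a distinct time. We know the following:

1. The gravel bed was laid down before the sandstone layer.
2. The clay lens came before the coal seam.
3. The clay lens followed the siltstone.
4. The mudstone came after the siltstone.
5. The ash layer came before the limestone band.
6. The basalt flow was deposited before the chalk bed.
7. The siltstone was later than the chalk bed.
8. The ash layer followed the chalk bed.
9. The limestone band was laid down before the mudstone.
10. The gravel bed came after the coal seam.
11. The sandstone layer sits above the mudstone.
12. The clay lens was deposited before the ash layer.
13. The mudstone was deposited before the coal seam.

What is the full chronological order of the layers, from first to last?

The constraints fix every adjacent pair, so only one ordering works:
the basalt flow → the chalk bed → the siltstone → the clay lens → the ash layer → the limestone band → the mudstone → the coal seam → the gravel bed → the sandstone layer.

the basalt flow, the chalk bed, the siltstone, the clay lens, the ash layer, the limestone band, the mudstone, the coal seam, the gravel bed, the sandstone layer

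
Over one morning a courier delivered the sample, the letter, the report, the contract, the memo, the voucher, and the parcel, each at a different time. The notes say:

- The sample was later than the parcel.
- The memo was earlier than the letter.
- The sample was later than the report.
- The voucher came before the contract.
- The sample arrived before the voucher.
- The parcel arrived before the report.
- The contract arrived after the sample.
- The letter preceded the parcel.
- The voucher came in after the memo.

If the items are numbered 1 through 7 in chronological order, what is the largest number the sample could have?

The sample must come before the contract and the voucher — 2 items forced after it.
Everything else can be placed before the sample in some valid order, so the sample can sit as late as position 7 − 2 = 5.

5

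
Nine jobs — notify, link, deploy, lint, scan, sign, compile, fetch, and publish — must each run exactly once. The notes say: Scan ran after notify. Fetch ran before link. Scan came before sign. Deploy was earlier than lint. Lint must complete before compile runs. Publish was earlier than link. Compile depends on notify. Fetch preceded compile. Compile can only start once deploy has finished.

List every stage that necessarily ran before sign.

Directly stated before sign: scan.
Notify reaches sign via notify → scan → sign.
No chain forces lint (or any of the others) ahead of sign.

notify, scan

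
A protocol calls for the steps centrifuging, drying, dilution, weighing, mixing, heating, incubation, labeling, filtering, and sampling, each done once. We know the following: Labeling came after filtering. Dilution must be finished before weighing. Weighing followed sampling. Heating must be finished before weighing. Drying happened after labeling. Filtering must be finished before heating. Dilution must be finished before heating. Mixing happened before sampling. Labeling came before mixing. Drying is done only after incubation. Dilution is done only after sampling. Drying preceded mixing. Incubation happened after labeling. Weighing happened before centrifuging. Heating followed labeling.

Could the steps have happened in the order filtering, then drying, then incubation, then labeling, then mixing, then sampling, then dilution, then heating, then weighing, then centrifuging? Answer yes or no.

no

The constraints require incubation before drying, but in the proposed sequence drying appears ahead of incubation. That one violation is enough.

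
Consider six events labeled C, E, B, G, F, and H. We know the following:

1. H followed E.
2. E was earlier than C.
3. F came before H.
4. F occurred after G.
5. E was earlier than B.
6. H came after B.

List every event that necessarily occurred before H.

B, E, F, G

Directly stated before H: B, E, and F.
G reaches H via G → F → H.
No chain forces C ahead of H.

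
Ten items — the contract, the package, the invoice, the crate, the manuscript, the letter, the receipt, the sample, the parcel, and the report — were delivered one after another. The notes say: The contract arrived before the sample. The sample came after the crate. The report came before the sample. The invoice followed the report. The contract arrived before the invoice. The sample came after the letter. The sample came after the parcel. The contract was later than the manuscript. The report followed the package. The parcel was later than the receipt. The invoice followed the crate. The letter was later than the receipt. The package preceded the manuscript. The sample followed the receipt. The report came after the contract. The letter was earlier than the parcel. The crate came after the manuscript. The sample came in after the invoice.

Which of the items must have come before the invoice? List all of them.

the contract, the crate, the manuscript, the package, the report

Directly stated before the invoice: the contract, the crate, and the report.
The manuscript reaches the invoice via the manuscript → the crate → the invoice.
The package reaches the invoice via the package → the report → the invoice.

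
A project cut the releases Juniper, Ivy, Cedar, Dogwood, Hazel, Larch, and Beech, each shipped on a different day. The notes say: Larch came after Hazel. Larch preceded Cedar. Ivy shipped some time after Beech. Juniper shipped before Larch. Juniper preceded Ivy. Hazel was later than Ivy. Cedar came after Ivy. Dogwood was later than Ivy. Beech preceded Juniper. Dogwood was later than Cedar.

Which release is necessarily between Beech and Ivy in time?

Tracing the constraints gives Beech → Juniper → Ivy, so Juniper sits after Beech and before Ivy.
No other release is forced both after Beech and before Ivy.

Juniper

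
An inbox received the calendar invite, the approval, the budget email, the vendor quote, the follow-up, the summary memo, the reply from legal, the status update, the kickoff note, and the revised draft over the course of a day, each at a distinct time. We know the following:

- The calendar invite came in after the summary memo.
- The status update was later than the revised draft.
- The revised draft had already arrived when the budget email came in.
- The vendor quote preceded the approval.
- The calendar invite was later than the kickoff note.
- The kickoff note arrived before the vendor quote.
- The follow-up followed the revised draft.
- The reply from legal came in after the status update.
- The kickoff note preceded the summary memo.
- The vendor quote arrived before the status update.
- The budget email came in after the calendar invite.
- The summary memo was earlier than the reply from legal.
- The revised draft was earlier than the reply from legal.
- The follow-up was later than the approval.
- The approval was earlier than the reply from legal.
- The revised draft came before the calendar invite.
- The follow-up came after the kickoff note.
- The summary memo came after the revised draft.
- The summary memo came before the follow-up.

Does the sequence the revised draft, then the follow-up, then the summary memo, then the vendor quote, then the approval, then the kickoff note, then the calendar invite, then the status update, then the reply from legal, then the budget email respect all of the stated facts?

no

The constraints require the approval before the follow-up, but in the proposed sequence the follow-up appears ahead of the approval. That one violation is enough.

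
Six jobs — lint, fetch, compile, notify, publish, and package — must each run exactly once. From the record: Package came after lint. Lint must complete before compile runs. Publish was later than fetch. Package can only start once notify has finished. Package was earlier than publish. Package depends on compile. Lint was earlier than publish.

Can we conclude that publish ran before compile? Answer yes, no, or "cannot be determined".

no

Tracing the constraints gives compile → package → publish, so compile must come before publish.
That means publish cannot be before compile.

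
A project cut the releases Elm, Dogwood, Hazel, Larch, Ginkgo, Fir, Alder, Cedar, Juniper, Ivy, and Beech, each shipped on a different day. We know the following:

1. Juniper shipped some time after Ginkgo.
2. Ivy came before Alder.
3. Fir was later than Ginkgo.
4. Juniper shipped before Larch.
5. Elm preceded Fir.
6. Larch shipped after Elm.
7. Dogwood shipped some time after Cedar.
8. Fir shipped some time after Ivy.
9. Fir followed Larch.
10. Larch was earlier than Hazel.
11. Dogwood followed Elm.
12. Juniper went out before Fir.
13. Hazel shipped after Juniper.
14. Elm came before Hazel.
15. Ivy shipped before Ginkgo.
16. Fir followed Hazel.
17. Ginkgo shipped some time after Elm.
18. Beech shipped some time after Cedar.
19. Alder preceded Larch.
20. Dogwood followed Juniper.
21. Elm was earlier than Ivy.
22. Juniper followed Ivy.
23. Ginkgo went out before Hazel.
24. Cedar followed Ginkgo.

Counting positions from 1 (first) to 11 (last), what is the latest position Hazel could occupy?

10

Hazel must come before Fir — 1 release forced after it.
Everything else can be placed before Hazel in some valid order, so Hazel can sit as late as position 11 − 1 = 10.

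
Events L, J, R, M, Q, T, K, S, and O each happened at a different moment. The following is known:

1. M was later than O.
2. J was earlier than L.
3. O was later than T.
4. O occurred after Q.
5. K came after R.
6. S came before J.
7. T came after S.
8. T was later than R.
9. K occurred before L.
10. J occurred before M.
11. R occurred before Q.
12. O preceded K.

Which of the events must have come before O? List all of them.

Directly stated before O: Q and T.
R reaches O via R → Q → O.
S reaches O via S → T → O.
No chain forces J (or any of the others) ahead of O.

Q, R, S, T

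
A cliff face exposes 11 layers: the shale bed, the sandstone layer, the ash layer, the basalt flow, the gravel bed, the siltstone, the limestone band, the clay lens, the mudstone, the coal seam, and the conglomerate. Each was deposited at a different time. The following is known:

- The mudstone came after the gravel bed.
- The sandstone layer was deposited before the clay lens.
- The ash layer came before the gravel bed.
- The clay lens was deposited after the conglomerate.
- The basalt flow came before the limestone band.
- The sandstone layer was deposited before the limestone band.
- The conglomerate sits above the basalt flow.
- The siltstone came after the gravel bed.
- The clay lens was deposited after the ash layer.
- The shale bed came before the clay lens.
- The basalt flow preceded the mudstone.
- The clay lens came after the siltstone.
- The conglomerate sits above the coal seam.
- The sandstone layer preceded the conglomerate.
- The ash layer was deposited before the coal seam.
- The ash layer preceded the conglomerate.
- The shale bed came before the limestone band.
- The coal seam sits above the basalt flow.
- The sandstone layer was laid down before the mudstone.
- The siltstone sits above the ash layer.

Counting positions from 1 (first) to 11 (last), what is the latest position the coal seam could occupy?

9

The coal seam must come before the clay lens and the conglomerate — 2 layers forced after it.
Everything else can be placed before the coal seam in some valid order, so the coal seam can sit as late as position 11 − 2 = 9.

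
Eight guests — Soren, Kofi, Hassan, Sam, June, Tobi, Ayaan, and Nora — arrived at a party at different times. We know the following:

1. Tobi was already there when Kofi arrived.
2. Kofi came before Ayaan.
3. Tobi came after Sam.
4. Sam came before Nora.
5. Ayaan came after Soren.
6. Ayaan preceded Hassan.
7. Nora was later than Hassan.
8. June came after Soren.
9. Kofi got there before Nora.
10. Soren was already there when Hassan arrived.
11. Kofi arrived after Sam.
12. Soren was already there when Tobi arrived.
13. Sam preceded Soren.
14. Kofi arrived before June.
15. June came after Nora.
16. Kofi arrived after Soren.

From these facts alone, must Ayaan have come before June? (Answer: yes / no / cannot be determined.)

yes

Chain the constraints: Ayaan → Hassan → Nora → June. Each link is directly stated, so Ayaan comes before June.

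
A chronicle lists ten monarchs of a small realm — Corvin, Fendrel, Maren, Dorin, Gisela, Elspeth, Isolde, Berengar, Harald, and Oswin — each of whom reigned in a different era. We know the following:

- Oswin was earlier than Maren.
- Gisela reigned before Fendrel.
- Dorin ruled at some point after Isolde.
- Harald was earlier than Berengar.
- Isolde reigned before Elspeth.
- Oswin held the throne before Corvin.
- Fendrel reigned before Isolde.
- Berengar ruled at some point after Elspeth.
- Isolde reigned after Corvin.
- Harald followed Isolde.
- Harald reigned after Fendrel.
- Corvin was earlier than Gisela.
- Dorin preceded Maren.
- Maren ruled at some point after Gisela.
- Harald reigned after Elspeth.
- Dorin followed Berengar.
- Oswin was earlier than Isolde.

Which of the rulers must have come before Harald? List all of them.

Directly stated before Harald: Elspeth, Fendrel, and Isolde.
Corvin reaches Harald via Corvin → Isolde → Harald.
Gisela reaches Harald via Gisela → Fendrel → Harald.
Oswin reaches Harald via Oswin → Isolde → Harald.
No chain forces Dorin (or any of the others) ahead of Harald.

Corvin, Elspeth, Fendrel, Gisela, Isolde, Oswin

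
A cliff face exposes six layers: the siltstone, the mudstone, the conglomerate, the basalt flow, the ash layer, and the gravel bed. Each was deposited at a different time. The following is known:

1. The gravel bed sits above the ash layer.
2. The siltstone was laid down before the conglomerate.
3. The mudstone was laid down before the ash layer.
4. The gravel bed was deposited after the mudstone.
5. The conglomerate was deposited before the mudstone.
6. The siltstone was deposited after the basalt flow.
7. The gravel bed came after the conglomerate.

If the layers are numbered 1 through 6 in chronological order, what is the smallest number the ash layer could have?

The basalt flow, the conglomerate, the mudstone, and the siltstone must all come before the ash layer — 4 forced predecessors.
Nothing else is forced ahead of the ash layer, so its earliest slot is position 4 + 1 = 5.

5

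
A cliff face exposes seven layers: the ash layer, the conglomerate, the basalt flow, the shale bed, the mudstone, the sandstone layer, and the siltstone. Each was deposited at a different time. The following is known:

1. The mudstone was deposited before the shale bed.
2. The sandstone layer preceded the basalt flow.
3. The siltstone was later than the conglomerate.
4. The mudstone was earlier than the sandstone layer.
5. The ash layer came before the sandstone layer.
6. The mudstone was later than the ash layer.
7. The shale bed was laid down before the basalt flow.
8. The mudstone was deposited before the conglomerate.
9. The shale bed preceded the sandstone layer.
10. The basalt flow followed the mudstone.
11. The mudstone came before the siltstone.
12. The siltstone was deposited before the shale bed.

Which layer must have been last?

the basalt flow

Every other layer has a chain of constraints placing it before the basalt flow, so the basalt flow is last.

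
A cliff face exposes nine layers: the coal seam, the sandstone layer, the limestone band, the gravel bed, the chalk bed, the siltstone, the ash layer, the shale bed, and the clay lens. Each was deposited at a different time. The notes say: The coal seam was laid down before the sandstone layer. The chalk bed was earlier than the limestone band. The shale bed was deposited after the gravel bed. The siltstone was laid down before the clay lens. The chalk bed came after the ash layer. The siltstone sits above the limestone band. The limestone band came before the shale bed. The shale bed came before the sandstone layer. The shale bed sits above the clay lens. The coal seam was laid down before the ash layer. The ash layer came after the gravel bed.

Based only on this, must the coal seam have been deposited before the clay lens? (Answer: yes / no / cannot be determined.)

Chain the constraints: the coal seam → the ash layer → the chalk bed → the limestone band → the siltstone → the clay lens. Each link is directly stated, so the coal seam comes before the clay lens.

yes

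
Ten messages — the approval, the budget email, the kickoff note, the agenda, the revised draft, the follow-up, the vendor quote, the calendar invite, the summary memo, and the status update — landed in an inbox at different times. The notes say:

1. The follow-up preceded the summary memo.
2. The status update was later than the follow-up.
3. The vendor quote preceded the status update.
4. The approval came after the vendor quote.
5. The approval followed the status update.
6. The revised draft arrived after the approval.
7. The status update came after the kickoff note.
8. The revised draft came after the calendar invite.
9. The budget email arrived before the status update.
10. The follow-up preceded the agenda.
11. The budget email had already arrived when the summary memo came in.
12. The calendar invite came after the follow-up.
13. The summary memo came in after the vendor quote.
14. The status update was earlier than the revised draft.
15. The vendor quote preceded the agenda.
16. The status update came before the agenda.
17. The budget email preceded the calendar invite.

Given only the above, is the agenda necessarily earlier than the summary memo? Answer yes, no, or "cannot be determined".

cannot be determined

No chain of stated constraints runs from the agenda to the summary memo, and none runs from the summary memo to the agenda either.
So the relative order of the agenda and the summary memo is not fixed by the given facts.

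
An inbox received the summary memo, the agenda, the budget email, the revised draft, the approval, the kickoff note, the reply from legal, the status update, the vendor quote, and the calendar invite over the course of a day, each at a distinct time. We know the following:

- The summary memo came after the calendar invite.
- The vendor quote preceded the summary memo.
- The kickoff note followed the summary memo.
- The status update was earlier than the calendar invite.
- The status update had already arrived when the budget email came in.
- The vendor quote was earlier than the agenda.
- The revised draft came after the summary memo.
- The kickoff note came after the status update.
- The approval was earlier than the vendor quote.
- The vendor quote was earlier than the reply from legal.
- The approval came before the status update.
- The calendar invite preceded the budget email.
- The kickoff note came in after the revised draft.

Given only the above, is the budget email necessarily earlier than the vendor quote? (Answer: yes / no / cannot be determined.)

cannot be determined

No chain of stated constraints runs from the budget email to the vendor quote, and none runs from the vendor quote to the budget email either.
So the relative order of the budget email and the vendor quote is not fixed by the given facts.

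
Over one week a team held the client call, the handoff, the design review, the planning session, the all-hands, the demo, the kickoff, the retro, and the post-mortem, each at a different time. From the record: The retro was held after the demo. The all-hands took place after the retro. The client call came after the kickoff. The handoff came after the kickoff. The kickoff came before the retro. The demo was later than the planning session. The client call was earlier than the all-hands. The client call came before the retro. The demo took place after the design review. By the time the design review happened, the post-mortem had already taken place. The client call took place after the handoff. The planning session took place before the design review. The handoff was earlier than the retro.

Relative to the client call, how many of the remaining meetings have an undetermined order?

Forced before the client call: the handoff and the kickoff; forced after the client call: the all-hands and the retro.
That leaves the demo, the design review, the planning session, and the post-mortem with no forced order relative to the client call — 4.

4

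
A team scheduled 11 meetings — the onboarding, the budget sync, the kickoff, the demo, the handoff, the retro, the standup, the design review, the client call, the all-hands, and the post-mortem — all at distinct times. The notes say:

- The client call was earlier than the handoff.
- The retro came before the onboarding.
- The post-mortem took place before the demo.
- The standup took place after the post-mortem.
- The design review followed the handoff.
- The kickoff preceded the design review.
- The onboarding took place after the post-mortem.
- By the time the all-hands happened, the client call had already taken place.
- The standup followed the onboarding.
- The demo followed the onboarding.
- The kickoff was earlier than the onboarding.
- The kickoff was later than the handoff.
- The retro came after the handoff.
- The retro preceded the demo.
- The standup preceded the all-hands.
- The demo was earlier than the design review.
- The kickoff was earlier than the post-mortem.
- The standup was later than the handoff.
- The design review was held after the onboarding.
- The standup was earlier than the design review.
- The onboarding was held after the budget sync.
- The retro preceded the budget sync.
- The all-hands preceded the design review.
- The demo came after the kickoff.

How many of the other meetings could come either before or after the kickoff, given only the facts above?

2

Forced before the kickoff: the client call and the handoff; forced after the kickoff: the all-hands, the demo, the design review, the onboarding, the post-mortem, and the standup.
That leaves the budget sync and the retro with no forced order relative to the kickoff — 2.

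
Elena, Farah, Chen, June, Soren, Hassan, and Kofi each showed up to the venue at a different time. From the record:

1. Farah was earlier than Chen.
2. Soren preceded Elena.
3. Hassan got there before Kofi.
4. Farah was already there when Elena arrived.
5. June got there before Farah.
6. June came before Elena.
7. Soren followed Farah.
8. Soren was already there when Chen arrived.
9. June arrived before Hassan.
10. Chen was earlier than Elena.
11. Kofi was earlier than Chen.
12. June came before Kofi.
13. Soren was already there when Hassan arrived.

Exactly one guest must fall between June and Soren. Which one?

Farah

Tracing the constraints gives June → Farah → Soren, so Farah sits after June and before Soren.
No other guest is forced both after June and before Soren.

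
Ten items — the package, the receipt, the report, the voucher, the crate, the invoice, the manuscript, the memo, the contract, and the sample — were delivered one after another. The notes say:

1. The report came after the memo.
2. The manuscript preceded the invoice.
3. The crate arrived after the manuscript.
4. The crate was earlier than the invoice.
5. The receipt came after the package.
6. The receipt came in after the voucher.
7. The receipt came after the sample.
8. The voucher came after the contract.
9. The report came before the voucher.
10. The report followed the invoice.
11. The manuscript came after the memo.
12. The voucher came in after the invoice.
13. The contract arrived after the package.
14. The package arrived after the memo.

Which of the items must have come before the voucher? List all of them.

Directly stated before the voucher: the contract, the invoice, and the report.
The crate reaches the voucher via the crate → the invoice → the voucher.
The manuscript reaches the voucher via the manuscript → the invoice → the voucher.
The memo reaches the voucher via the memo → the report → the voucher.
Likewise the package reaches the voucher by chaining the stated constraints.
No chain forces the receipt (or any of the others) ahead of the voucher.

the contract, the crate, the invoice, the manuscript, the memo, the package, the report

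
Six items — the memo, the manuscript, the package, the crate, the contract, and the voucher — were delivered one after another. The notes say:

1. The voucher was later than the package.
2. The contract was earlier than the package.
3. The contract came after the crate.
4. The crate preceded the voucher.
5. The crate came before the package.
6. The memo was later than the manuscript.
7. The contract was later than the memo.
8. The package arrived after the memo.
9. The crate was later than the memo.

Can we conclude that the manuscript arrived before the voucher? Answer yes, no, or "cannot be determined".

yes

Chain the constraints: the manuscript → the memo → the package → the voucher. Each link is directly stated, so the manuscript comes before the voucher.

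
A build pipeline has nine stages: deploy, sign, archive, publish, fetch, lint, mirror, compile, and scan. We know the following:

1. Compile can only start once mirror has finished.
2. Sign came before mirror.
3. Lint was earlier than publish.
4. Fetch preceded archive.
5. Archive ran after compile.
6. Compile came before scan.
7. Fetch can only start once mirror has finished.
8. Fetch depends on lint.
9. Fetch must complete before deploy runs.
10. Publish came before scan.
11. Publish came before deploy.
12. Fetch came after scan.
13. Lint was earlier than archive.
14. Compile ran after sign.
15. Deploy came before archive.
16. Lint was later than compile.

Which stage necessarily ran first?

Sign has a chain of constraints placing it before every other stage, so sign must be first.

sign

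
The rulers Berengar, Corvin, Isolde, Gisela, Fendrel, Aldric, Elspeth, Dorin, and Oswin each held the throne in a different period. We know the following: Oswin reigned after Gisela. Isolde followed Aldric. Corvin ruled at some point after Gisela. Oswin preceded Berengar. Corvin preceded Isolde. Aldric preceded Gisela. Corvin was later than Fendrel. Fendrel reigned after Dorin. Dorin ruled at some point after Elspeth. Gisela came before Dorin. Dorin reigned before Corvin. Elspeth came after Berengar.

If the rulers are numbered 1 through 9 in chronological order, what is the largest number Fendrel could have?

Fendrel must come before Corvin and Isolde — 2 rulers forced after them.
Everything else can be placed before Fendrel in some valid order, so Fendrel can sit as late as position 9 − 2 = 7.

7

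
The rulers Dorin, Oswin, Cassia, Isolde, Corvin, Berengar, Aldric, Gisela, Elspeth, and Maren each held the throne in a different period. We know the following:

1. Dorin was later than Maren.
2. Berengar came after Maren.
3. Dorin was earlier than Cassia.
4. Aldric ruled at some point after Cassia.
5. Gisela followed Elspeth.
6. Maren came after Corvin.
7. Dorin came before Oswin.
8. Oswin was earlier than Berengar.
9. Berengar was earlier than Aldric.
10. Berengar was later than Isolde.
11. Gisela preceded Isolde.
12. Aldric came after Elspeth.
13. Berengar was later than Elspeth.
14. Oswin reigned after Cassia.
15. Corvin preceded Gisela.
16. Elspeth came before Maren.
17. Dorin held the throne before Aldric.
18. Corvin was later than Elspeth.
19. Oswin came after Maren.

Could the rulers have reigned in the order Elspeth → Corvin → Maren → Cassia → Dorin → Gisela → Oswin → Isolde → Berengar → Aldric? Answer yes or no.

no

The constraints require Dorin before Cassia, but in the proposed sequence Cassia appears ahead of Dorin. That one violation is enough.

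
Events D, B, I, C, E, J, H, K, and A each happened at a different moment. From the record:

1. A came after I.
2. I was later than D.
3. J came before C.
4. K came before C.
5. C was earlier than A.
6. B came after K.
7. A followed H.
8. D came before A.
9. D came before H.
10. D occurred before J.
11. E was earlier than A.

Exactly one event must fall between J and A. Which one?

Tracing the constraints gives J → C → A, so C sits after J and before A.
No other event is forced both after J and before A.

C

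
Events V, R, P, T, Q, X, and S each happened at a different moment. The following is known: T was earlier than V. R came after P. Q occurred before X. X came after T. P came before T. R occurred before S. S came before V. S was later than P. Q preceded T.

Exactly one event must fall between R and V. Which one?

Tracing the constraints gives R → S → V, so S sits after R and before V.
No other event is forced both after R and before V.

S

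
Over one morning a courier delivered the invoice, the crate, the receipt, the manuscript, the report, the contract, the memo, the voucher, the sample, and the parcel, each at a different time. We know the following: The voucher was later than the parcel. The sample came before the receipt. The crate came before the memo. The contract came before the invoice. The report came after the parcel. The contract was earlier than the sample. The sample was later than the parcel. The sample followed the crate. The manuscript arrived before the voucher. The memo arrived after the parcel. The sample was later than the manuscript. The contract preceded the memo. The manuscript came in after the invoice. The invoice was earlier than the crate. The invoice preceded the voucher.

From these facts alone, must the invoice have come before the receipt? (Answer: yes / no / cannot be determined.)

yes

Chain the constraints: the invoice → the manuscript → the sample → the receipt. Each link is directly stated, so the invoice comes before the receipt.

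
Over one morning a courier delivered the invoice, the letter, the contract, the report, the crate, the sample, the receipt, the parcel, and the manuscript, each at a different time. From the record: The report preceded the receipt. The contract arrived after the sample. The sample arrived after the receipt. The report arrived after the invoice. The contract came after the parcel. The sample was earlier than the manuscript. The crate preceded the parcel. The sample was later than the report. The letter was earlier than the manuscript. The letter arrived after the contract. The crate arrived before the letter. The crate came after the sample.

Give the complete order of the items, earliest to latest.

the invoice, the report, the receipt, the sample, the crate, the parcel, the contract, the letter, the manuscript

The constraints fix every adjacent pair, so only one ordering works:
the invoice → the report → the receipt → the sample → the crate → the parcel → the contract → the letter → the manuscript.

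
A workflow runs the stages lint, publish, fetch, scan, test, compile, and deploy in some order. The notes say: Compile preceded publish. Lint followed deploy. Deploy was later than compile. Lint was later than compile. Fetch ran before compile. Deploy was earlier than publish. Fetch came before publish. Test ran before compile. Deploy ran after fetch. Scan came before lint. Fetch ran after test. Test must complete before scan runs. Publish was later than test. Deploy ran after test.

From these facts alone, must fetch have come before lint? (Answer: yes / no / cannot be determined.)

yes

Chain the constraints: fetch → deploy → lint. Each link is directly stated, so fetch comes before lint.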